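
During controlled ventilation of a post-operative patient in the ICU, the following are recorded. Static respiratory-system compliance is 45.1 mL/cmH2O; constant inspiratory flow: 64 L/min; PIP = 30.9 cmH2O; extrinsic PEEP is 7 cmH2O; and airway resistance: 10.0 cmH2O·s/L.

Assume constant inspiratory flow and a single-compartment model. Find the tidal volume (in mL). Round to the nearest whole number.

597

Flow: 64 L/min ÷ 60 = 1.0667 L/s.
Equation of motion (constant flow): PIP = Vt/C + R·V̇ + PEEP.
Vt/C = PIP − R·V̇ − PEEP = 30.9 − 10.667 − 7 = 13.233 cmH2O.
Vt = C × 13.233 = 45.1 × 13.233 = 596.81 mL.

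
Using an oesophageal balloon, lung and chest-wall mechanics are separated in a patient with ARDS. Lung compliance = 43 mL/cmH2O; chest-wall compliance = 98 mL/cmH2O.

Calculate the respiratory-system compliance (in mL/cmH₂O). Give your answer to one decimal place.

Lung and chest wall are elastances in series: 1/Crs = 1/CL + 1/Ccw.
1/Crs = 1/43 + 1/98 = 0.03346.
Crs = 29.886 mL/cmH2O.

29.9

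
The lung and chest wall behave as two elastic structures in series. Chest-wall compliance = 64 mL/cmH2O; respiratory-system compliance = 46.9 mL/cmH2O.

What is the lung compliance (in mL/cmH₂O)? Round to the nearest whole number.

176

1/CL = 1/Crs − 1/Ccw.
1/CL = 1/46.9 − 1/64 = 0.005697.
CL = 175.53 mL/cmH2O.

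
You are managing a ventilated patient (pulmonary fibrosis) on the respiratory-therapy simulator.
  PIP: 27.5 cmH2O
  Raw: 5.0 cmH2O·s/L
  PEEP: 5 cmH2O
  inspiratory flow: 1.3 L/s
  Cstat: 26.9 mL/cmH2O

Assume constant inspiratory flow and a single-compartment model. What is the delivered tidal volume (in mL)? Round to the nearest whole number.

Equation of motion (constant flow): PIP = Vt/C + R·V̇ + PEEP.
Vt/C = PIP − R·V̇ − PEEP = 27.5 − 6.5 − 5 = 16.0 cmH2O.
Vt = C × 16.0 = 26.9 × 16.0 = 430.4 mL.

430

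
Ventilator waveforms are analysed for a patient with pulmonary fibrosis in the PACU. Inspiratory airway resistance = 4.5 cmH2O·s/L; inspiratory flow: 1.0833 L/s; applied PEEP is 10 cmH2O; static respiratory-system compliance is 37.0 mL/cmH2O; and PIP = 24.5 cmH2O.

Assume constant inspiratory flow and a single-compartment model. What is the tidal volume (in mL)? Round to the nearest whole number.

356

Equation of motion (constant flow): PIP = Vt/C + R·V̇ + PEEP.
Vt/C = PIP − R·V̇ − PEEP = 24.5 − 4.875 − 10 = 9.625 cmH2O.
Vt = C × 9.625 = 37.0 × 9.625 = 356.13 mL.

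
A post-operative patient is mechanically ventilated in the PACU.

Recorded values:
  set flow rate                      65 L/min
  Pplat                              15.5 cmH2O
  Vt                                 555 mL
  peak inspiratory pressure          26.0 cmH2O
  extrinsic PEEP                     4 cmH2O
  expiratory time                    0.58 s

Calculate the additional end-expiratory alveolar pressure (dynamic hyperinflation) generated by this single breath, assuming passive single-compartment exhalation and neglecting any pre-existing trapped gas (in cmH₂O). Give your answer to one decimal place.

3.3

Flow: 65 L/min ÷ 60 = 1.0833 L/s.
R = (PIP − Pplat)/V̇ = (26.0 − 15.5) / 1.0833 = 10.5/1.0833 = 9.693 cmH2O·s/L.
C = Vt/(Pplat − PEEP) = 555.0 / (15.5 − 4) = 555.0/11.5 = 48.261 mL/cmH2O.
τ = R × C = 9.693 × 0.04826 L/cmH2O = 0.4678 s.
Fraction remaining = e^(−Te/τ) = e^(−0.58/0.4678) = 0.2894; trapped volume = 555.0 × 0.2894 = 160.62 mL.
Additional alveolar pressure from trapping ≈ V_trapped / C = 160.62 / 48.261 = 3.328 cmH2O.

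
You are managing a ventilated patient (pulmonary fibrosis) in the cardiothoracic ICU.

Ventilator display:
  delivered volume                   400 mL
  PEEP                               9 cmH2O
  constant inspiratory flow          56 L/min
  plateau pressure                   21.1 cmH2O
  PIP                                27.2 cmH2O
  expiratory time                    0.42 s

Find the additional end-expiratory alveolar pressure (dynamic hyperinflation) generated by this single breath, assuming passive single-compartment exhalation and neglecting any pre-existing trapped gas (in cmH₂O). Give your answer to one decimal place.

1.7

Flow: 56 L/min ÷ 60 = 0.9333 L/s.
R = (PIP − Pplat)/V̇ = (27.2 − 21.1) / 0.9333 = 6.1/0.9333 = 6.536 cmH2O·s/L.
C = Vt/(Pplat − PEEP) = 400.0 / (21.1 − 9) = 400.0/12.1 = 33.058 mL/cmH2O.
τ = R × C = 6.536 × 0.03306 L/cmH2O = 0.2161 s.
Fraction remaining = e^(−Te/τ) = e^(−0.42/0.2161) = 0.1432; trapped volume = 400.0 × 0.1432 = 57.28 mL.
Additional alveolar pressure from trapping ≈ V_trapped / C = 57.28 / 33.058 = 1.733 cmH2O.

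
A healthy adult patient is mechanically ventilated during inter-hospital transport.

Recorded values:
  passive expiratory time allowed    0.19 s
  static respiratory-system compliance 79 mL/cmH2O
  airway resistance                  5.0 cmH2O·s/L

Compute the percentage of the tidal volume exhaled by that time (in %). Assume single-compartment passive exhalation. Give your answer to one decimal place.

38.2

τ = R × C = 5.0 × 79 mL/cmH2O = 5.0 × 0.079 L/cmH2O = 0.395 s.
Passive exhalation: V(t)/V₀ = e^(−t/τ) = e^(−0.19/0.395) = 0.6182.
Fraction exhaled = 1 − 0.6182 = 0.3818 → 38.18%.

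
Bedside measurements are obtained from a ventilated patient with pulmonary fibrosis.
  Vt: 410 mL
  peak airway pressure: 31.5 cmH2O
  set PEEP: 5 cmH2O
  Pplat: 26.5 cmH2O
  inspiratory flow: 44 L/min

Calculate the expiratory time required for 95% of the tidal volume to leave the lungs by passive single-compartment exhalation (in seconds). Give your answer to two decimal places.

Flow: 44 L/min ÷ 60 = 0.7333 L/s.
R = (PIP − Pplat)/V̇ = (31.5 − 26.5) / 0.7333 = 5.0/0.7333 = 6.818 cmH2O·s/L.
C = Vt/(Pplat − PEEP) = 410.0 / (26.5 − 5) = 410.0/21.5 = 19.07 mL/cmH2O.
τ = R × C = 6.818 × 0.01907 L/cmH2O = 0.13 s.
t = −τ·ln(1 − 0.95) = −0.13·ln(0.05) = 0.3894 s.

0.39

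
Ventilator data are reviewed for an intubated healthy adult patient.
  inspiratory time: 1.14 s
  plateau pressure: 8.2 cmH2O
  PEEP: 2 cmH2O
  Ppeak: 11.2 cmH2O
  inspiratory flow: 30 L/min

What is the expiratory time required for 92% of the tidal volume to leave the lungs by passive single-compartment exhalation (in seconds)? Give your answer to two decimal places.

Flow: 30 L/min ÷ 60 = 0.5 L/s.
Vt = flow × Ti = 0.5 L/s × 1.14 s × 1000 mL/L = 570.0 mL.
R = (PIP − Pplat)/V̇ = (11.2 − 8.2) / 0.5 = 3.0/0.5 = 6.0 cmH2O·s/L.
C = Vt/(Pplat − PEEP) = 570.0 / (8.2 − 2) = 570.0/6.2 = 91.935 mL/cmH2O.
τ = R × C = 6.0 × 0.09194 L/cmH2O = 0.5516 s.
t = −τ·ln(1 − 0.92) = −0.5516·ln(0.08) = 1.393 s.

1.39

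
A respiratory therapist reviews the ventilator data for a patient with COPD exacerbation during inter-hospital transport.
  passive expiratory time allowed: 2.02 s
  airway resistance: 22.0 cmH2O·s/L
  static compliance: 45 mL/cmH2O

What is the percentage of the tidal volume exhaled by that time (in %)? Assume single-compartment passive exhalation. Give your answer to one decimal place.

87.0

τ = R × C = 22.0 × 45 mL/cmH2O = 22.0 × 0.045 L/cmH2O = 0.99 s.
Passive exhalation: V(t)/V₀ = e^(−t/τ) = e^(−2.02/0.99) = 0.13.
Fraction exhaled = 1 − 0.13 = 0.87 → 87.0%.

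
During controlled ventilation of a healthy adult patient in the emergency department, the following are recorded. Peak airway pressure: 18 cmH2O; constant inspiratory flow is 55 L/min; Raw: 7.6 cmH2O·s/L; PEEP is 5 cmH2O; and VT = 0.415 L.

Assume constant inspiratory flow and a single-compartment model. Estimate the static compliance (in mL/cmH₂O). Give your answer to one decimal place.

Flow: 55 L/min ÷ 60 = 0.9167 L/s.
Equation of motion (constant flow): PIP = Vt/C + R·V̇ + PEEP.
Vt/C = PIP − R·V̇ − PEEP = 18 − 7.6×0.9167 − 5 = 18 − 6.967 − 5 = 6.033 cmH2O.
C = Vt / 6.033 = 415 / 6.033 = 68.788 mL/cmH2O.

68.8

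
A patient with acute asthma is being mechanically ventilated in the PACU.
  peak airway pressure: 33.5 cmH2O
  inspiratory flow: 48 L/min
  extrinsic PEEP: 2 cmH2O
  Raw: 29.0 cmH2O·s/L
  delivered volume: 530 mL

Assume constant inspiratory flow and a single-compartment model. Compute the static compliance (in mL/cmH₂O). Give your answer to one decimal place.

Flow: 48 L/min ÷ 60 = 0.8 L/s.
Equation of motion (constant flow): PIP = Vt/C + R·V̇ + PEEP.
Vt/C = PIP − R·V̇ − PEEP = 33.5 − 29.0×0.8 − 2 = 33.5 − 23.2 − 2 = 8.3 cmH2O.
C = Vt / 8.3 = 530 / 8.3 = 63.855 mL/cmH2O.

63.9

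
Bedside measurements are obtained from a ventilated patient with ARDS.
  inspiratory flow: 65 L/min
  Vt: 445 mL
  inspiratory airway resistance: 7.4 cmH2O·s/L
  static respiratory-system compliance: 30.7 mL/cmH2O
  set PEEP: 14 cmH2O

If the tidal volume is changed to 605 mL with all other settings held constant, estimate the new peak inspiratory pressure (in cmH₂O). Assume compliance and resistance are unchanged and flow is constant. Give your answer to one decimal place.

Flow: 65 L/min ÷ 60 = 1.0833 L/s.
PIP = Vt/C + R·V̇ + PEEP (constant-flow equation of motion).
Only the elastic term changes: ΔPIP = ΔVt / C = (605 − 445) / 30.7 = 5.212 cmH2O.
Original PIP = 445/30.7 + 7.4×1.0833 + 14 = 36.512 cmH2O; new PIP = 36.512 + (5.212) = 41.724 cmH2O.

41.7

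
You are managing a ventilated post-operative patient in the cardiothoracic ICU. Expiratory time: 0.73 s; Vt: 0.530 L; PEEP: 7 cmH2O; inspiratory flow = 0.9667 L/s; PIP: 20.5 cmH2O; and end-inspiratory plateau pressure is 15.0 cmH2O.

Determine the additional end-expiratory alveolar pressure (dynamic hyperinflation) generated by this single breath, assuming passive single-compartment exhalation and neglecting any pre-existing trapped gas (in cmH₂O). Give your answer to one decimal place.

R = (PIP − Pplat)/V̇ = (20.5 − 15.0) / 0.9667 = 5.5/0.9667 = 5.689 cmH2O·s/L.
C = Vt/(Pplat − PEEP) = 530.0 / (15.0 − 7) = 530.0/8.0 = 66.25 mL/cmH2O.
τ = R × C = 5.689 × 0.06625 L/cmH2O = 0.3769 s.
Fraction remaining = e^(−Te/τ) = e^(−0.73/0.3769) = 0.1442; trapped volume = 530.0 × 0.1442 = 76.426 mL.
Additional alveolar pressure from trapping ≈ V_trapped / C = 76.426 / 66.25 = 1.154 cmH2O.

1.2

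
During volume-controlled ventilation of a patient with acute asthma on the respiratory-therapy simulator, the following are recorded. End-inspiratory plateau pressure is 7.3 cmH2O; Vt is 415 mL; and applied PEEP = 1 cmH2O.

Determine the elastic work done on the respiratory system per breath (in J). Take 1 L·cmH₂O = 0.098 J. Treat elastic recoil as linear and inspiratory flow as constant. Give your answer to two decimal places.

0.13

Elastic work ≈ ½ × (Pplat − PEEP) × Vt = 0.5 × (7.3 − 1) × 0.415 L = 0.5 × 6.3 × 0.415 = 1.307 L·cmH2O.
× 0.098 J/(L·cmH2O) → 0.1281 J.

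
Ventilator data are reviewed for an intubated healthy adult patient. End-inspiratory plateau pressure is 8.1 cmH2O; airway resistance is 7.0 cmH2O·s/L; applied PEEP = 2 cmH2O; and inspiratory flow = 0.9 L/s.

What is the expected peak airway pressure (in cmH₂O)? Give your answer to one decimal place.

PIP = Pplat + Raw × flow = 8.1 + 7.0 × 0.9 = 8.1 + 6.3 = 14.4 cmH2O.

14.4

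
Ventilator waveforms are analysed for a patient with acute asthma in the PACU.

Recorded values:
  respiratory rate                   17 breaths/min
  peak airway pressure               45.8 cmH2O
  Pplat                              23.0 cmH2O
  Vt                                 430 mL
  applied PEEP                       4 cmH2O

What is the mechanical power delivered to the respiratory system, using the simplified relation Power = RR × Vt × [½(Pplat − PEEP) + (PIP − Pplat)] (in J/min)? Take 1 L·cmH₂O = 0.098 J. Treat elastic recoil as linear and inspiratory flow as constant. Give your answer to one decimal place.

Per-breath work = Vt × [½(Pplat−PEEP) + (PIP−Pplat)] = 0.430 × [0.5×19.0 + 22.8] = 0.430 × 32.3 = 13.889 L·cmH2O.
Power = 17 × 13.889 = 236.11 L·cmH2O/min.
× 0.098 J/(L·cmH2O) → 23.139 J/min.

23.1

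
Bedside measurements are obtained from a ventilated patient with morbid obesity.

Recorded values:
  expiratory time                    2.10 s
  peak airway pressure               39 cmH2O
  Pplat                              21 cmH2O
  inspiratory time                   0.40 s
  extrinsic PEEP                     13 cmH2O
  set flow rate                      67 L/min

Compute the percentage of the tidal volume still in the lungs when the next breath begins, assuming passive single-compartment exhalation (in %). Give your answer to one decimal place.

9.7

Flow: 67 L/min ÷ 60 = 1.1167 L/s.
Vt = flow × Ti = 1.1167 L/s × 0.40 s × 1000 mL/L = 446.68 mL.
R = (PIP − Pplat)/V̇ = (39 − 21) / 1.1167 = 18.0/1.1167 = 16.119 cmH2O·s/L.
C = Vt/(Pplat − PEEP) = 446.68 / (21 − 13) = 446.68/8.0 = 55.835 mL/cmH2O.
τ = R × C = 16.119 × 0.05584 L/cmH2O = 0.9001 s.
Fraction remaining at end-expiration = e^(−Te/τ) = e^(−2.10/0.9001) = 0.097 → 9.7%.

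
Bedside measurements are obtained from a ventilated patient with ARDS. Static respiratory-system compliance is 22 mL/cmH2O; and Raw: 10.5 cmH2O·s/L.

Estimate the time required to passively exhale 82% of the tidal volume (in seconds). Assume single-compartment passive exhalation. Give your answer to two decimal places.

0.40

τ = R × C = 10.5 × 22 mL/cmH2O = 10.5 × 0.022 L/cmH2O = 0.231 s.
Exhaled fraction f = 1 − e^(−t/τ) → t = −τ·ln(1 − f) = −0.231·ln(0.18) = 0.3961 s.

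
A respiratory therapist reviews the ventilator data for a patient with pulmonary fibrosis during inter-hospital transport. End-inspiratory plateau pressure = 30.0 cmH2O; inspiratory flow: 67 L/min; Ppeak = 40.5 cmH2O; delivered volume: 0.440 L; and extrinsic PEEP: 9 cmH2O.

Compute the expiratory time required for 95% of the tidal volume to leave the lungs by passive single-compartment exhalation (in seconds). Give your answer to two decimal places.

Flow: 67 L/min ÷ 60 = 1.1167 L/s.
R = (PIP − Pplat)/V̇ = (40.5 − 30.0) / 1.1167 = 10.5/1.1167 = 9.403 cmH2O·s/L.
C = Vt/(Pplat − PEEP) = 440.0 / (30.0 − 9) = 440.0/21.0 = 20.952 mL/cmH2O.
τ = R × C = 9.403 × 0.02095 L/cmH2O = 0.197 s.
t = −τ·ln(1 − 0.95) = −0.197·ln(0.05) = 0.5902 s.

0.59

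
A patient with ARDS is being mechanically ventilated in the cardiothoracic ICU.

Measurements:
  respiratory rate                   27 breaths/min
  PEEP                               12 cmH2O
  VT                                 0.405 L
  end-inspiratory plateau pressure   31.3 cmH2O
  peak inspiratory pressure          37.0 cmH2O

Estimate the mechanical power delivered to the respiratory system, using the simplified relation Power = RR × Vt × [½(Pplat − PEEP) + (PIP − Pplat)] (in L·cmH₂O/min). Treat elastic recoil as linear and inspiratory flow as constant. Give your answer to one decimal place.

167.9

Per-breath work = Vt × [½(Pplat−PEEP) + (PIP−Pplat)] = 0.405 × [0.5×19.3 + 5.7] = 0.405 × 15.35 = 6.217 L·cmH2O.
Power = 27 × 6.217 = 167.86 L·cmH2O/min.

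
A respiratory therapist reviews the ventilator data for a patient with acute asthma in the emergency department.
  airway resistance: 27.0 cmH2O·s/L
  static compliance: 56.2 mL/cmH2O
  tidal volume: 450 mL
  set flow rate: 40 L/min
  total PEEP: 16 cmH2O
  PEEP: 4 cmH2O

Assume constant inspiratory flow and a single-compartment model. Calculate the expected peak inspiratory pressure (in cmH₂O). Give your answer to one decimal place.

42.0

Flow: 40 L/min ÷ 60 = 0.6667 L/s.
Total PEEP = 16 cmH2O (set 4 + intrinsic 12); this is the baseline alveolar pressure.
Equation of motion (constant flow): PIP = Vt/C + R·V̇ + PEEP.
PIP = 450/56.2 + 27.0×0.6667 + 16 = 8.007 + 18.001 + 16 = 42.008 cmH2O.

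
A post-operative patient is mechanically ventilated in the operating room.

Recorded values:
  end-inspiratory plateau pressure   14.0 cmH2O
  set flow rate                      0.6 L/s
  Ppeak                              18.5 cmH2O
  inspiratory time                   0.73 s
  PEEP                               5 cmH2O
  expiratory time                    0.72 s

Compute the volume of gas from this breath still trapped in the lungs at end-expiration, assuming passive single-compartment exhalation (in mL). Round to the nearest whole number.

61

Vt = flow × Ti = 0.6 L/s × 0.73 s × 1000 mL/L = 438.0 mL.
R = (PIP − Pplat)/V̇ = (18.5 − 14.0) / 0.6 = 4.5/0.6 = 7.5 cmH2O·s/L.
C = Vt/(Pplat − PEEP) = 438.0 / (14.0 − 5) = 438.0/9.0 = 48.667 mL/cmH2O.
τ = R × C = 7.5 × 0.04867 L/cmH2O = 0.365 s.
Fraction remaining = e^(−Te/τ) = e^(−0.72/0.365) = 0.1391.
Trapped volume = 438.0 × 0.1391 = 60.926 mL.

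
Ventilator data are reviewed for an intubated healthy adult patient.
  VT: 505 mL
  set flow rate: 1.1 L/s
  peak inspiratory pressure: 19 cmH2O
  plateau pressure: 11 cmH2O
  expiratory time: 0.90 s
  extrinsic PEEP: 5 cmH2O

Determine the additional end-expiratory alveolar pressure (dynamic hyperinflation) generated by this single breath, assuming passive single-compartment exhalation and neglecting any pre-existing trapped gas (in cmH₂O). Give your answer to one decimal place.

1.4

R = (PIP − Pplat)/V̇ = (19 − 11) / 1.1 = 8.0/1.1 = 7.273 cmH2O·s/L.
C = Vt/(Pplat − PEEP) = 505.0 / (11 − 5) = 505.0/6.0 = 84.167 mL/cmH2O.
τ = R × C = 7.273 × 0.08417 L/cmH2O = 0.6122 s.
Fraction remaining = e^(−Te/τ) = e^(−0.90/0.6122) = 0.2299; trapped volume = 505.0 × 0.2299 = 116.1 mL.
Additional alveolar pressure from trapping ≈ V_trapped / C = 116.1 / 84.167 = 1.379 cmH2O.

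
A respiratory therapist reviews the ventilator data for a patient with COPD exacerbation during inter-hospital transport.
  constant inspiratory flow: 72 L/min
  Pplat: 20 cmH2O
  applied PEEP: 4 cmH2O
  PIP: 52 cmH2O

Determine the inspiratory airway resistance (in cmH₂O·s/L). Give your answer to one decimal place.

26.7

Flow: 72 L/min ÷ 60 = 1.2 L/s.
Raw = (PIP − Pplat) / flow = (52 − 20) / 1.2 = 32.0 / 1.2 = 26.667 cmH2O·s/L.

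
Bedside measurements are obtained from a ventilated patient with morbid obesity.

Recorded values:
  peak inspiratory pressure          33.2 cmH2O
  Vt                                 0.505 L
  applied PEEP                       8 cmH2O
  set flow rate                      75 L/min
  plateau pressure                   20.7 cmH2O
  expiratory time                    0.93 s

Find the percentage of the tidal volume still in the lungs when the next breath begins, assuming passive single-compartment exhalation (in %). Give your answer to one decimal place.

Flow: 75 L/min ÷ 60 = 1.25 L/s.
R = (PIP − Pplat)/V̇ = (33.2 − 20.7) / 1.25 = 12.5/1.25 = 10.0 cmH2O·s/L.
C = Vt/(Pplat − PEEP) = 505.0 / (20.7 − 8) = 505.0/12.7 = 39.764 mL/cmH2O.
τ = R × C = 10.0 × 0.03976 L/cmH2O = 0.3976 s.
Fraction remaining at end-expiration = e^(−Te/τ) = e^(−0.93/0.3976) = 0.09642 → 9.642%.

9.6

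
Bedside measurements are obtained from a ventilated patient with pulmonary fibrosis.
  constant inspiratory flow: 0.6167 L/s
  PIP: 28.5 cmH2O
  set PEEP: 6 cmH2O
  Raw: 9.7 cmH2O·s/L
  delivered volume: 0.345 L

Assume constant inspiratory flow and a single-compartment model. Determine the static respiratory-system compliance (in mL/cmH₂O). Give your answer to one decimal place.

Equation of motion (constant flow): PIP = Vt/C + R·V̇ + PEEP.
Vt/C = PIP − R·V̇ − PEEP = 28.5 − 9.7×0.6167 − 6 = 28.5 − 5.982 − 6 = 16.518 cmH2O.
C = Vt / 16.518 = 345 / 16.518 = 20.886 mL/cmH2O.

20.9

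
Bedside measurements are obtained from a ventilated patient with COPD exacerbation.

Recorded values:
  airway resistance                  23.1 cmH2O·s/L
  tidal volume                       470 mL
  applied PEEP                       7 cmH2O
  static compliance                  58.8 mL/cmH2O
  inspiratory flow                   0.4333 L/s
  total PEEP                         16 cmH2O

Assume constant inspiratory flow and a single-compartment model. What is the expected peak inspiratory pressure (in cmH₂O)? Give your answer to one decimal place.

Total PEEP = 16 cmH2O (set 7 + intrinsic 9); this is the baseline alveolar pressure.
Equation of motion (constant flow): PIP = Vt/C + R·V̇ + PEEP.
PIP = 470/58.8 + 23.1×0.4333 + 16 = 7.993 + 10.009 + 16 = 34.002 cmH2O.

34.0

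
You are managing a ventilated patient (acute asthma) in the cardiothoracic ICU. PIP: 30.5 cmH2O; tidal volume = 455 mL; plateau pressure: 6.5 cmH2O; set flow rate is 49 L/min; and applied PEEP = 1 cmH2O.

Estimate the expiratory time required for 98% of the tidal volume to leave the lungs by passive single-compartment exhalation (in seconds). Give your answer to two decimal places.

Flow: 49 L/min ÷ 60 = 0.8167 L/s.
R = (PIP − Pplat)/V̇ = (30.5 − 6.5) / 0.8167 = 24.0/0.8167 = 29.387 cmH2O·s/L.
C = Vt/(Pplat − PEEP) = 455.0 / (6.5 − 1) = 455.0/5.5 = 82.727 mL/cmH2O.
τ = R × C = 29.387 × 0.08273 L/cmH2O = 2.431 s.
t = −τ·ln(1 − 0.98) = −2.431·ln(0.02) = 9.51 s.

9.51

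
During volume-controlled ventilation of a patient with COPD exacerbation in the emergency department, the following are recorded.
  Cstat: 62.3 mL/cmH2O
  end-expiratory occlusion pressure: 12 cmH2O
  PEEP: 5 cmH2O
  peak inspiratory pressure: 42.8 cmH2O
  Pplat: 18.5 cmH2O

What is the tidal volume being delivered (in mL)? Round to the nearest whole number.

End-expiratory occlusion gives total PEEP = 12 cmH2O (intrinsic PEEP = 12 − 5 = 7). Use total PEEP for the elastic gradient.
Vt = Cstat × (Pplat − PEEPtotal) = 62.3 × (18.5 − 12) = 62.3 × 6.5 = 404.95 mL.

405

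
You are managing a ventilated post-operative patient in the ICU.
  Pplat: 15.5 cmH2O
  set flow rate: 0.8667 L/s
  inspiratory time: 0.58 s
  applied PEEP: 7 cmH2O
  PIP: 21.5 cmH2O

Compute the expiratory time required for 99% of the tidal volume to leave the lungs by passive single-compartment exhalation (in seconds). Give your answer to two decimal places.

1.89

Vt = flow × Ti = 0.8667 L/s × 0.58 s × 1000 mL/L = 502.69 mL.
R = (PIP − Pplat)/V̇ = (21.5 − 15.5) / 0.8667 = 6.0/0.8667 = 6.923 cmH2O·s/L.
C = Vt/(Pplat − PEEP) = 502.69 / (15.5 − 7) = 502.69/8.5 = 59.14 mL/cmH2O.
τ = R × C = 6.923 × 0.05914 L/cmH2O = 0.4094 s.
t = −τ·ln(1 − 0.99) = −0.4094·ln(0.01) = 1.885 s.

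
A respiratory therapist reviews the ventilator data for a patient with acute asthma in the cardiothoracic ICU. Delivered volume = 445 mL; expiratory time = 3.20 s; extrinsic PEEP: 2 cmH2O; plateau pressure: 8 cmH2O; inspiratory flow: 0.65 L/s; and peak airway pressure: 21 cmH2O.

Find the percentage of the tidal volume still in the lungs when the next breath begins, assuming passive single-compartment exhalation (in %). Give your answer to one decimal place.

11.6

R = (PIP − Pplat)/V̇ = (21 − 8) / 0.65 = 13.0/0.65 = 20.0 cmH2O·s/L.
C = Vt/(Pplat − PEEP) = 445.0 / (8 − 2) = 445.0/6.0 = 74.167 mL/cmH2O.
τ = R × C = 20.0 × 0.07417 L/cmH2O = 1.483 s.
Fraction remaining at end-expiration = e^(−Te/τ) = e^(−3.20/1.483) = 0.1156 → 11.56%.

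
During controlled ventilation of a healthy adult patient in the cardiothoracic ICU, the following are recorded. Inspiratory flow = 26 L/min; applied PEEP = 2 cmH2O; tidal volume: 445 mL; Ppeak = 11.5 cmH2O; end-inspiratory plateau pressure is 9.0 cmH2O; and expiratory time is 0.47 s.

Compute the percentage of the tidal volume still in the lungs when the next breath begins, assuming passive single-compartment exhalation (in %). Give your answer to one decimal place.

27.8

Flow: 26 L/min ÷ 60 = 0.4333 L/s.
R = (PIP − Pplat)/V̇ = (11.5 − 9.0) / 0.4333 = 2.5/0.4333 = 5.77 cmH2O·s/L.
C = Vt/(Pplat − PEEP) = 445.0 / (9.0 − 2) = 445.0/7.0 = 63.571 mL/cmH2O.
τ = R × C = 5.77 × 0.06357 L/cmH2O = 0.3668 s.
Fraction remaining at end-expiration = e^(−Te/τ) = e^(−0.47/0.3668) = 0.2777 → 27.77%.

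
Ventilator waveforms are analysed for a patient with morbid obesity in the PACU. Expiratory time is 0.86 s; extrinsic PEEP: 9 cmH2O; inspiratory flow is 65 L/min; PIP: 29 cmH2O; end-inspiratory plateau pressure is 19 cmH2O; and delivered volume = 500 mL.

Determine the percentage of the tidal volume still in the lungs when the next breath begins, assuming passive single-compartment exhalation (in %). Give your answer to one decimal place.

15.5

Flow: 65 L/min ÷ 60 = 1.0833 L/s.
R = (PIP − Pplat)/V̇ = (29 − 19) / 1.0833 = 10.0/1.0833 = 9.231 cmH2O·s/L.
C = Vt/(Pplat − PEEP) = 500.0 / (19 − 9) = 500.0/10.0 = 50.0 mL/cmH2O.
τ = R × C = 9.231 × 0.05 L/cmH2O = 0.4616 s.
Fraction remaining at end-expiration = e^(−Te/τ) = e^(−0.86/0.4616) = 0.1552 → 15.52%.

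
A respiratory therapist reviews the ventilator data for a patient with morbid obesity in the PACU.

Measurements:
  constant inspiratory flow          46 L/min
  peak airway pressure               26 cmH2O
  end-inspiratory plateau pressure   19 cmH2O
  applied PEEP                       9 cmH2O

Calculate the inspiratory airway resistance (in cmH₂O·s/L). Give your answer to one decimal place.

Flow: 46 L/min ÷ 60 = 0.7667 L/s.
Raw = (PIP − Pplat) / flow = (26 − 19) / 0.7667 = 7.0 / 0.7667 = 9.13 cmH2O·s/L.

9.1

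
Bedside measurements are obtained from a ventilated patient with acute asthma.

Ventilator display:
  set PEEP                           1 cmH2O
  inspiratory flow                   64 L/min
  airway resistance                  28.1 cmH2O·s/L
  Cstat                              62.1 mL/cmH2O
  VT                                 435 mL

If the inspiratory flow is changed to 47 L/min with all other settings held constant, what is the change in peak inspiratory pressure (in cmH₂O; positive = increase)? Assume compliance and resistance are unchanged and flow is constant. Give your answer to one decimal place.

-8.0

Flow: 64 L/min ÷ 60 = 1.0667 L/s.
New flow: 47 L/min ÷ 60 = 0.7833 L/s.
PIP = Vt/C + R·V̇ + PEEP (constant-flow equation of motion).
Only the resistive term changes: ΔPIP = R × ΔV̇ = 28.1 × (0.7833 − 1.0667) = 28.1 × -0.2834 = -7.964 cmH2O.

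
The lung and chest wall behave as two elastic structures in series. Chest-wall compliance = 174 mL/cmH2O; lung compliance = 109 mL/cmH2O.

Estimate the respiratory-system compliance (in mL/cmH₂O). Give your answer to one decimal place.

Lung and chest wall are elastances in series: 1/Crs = 1/CL + 1/Ccw.
1/Crs = 1/109 + 1/174 = 0.01492.
Crs = 67.024 mL/cmH2O.

67.0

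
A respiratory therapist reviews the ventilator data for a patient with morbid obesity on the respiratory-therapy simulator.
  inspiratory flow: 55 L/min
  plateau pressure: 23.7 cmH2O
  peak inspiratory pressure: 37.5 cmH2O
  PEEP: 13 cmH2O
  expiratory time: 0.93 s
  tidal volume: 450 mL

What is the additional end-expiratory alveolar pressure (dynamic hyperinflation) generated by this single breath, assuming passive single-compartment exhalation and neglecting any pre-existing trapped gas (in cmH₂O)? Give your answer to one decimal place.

2.5

Flow: 55 L/min ÷ 60 = 0.9167 L/s.
R = (PIP − Pplat)/V̇ = (37.5 − 23.7) / 0.9167 = 13.8/0.9167 = 15.054 cmH2O·s/L.
C = Vt/(Pplat − PEEP) = 450.0 / (23.7 − 13) = 450.0/10.7 = 42.056 mL/cmH2O.
τ = R × C = 15.054 × 0.04206 L/cmH2O = 0.6332 s.
Fraction remaining = e^(−Te/τ) = e^(−0.93/0.6332) = 0.2302; trapped volume = 450.0 × 0.2302 = 103.59 mL.
Additional alveolar pressure from trapping ≈ V_trapped / C = 103.59 / 42.056 = 2.463 cmH2O.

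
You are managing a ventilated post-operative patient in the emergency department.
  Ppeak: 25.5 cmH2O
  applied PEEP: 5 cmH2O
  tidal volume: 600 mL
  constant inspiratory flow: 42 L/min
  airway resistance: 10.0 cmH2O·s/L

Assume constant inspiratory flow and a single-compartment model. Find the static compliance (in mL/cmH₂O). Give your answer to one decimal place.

Flow: 42 L/min ÷ 60 = 0.7 L/s.
Equation of motion (constant flow): PIP = Vt/C + R·V̇ + PEEP.
Vt/C = PIP − R·V̇ − PEEP = 25.5 − 10.0×0.7 − 5 = 25.5 − 7.0 − 5 = 13.5 cmH2O.
C = Vt / 13.5 = 600 / 13.5 = 44.444 mL/cmH2O.

44.4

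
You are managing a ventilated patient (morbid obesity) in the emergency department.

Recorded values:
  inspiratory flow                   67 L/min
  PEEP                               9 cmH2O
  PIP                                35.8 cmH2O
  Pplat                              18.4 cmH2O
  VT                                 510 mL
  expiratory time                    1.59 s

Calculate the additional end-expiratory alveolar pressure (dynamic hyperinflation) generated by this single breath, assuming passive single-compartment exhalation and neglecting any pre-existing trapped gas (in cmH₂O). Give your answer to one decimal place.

Flow: 67 L/min ÷ 60 = 1.1167 L/s.
R = (PIP − Pplat)/V̇ = (35.8 − 18.4) / 1.1167 = 17.4/1.1167 = 15.582 cmH2O·s/L.
C = Vt/(Pplat − PEEP) = 510.0 / (18.4 − 9) = 510.0/9.4 = 54.255 mL/cmH2O.
τ = R × C = 15.582 × 0.05426 L/cmH2O = 0.8455 s.
Fraction remaining = e^(−Te/τ) = e^(−1.59/0.8455) = 0.1525; trapped volume = 510.0 × 0.1525 = 77.775 mL.
Additional alveolar pressure from trapping ≈ V_trapped / C = 77.775 / 54.255 = 1.434 cmH2O.

1.4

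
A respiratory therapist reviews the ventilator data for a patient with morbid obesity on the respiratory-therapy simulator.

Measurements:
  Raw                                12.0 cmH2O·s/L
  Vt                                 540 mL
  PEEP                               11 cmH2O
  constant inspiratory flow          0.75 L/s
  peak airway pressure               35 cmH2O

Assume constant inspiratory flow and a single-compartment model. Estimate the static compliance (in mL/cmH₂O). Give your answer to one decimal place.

Equation of motion (constant flow): PIP = Vt/C + R·V̇ + PEEP.
Vt/C = PIP − R·V̇ − PEEP = 35 − 12.0×0.75 − 11 = 35 − 9.0 − 11 = 15.0 cmH2O.
C = Vt / 15.0 = 540 / 15.0 = 36.0 mL/cmH2O.

36.0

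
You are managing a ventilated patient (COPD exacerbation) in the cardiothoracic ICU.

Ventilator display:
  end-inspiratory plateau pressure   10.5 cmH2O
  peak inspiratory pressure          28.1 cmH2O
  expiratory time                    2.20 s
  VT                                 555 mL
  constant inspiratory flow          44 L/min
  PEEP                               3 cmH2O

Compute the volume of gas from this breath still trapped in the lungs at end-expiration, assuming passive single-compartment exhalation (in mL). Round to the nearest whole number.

Flow: 44 L/min ÷ 60 = 0.7333 L/s.
R = (PIP − Pplat)/V̇ = (28.1 − 10.5) / 0.7333 = 17.6/0.7333 = 24.001 cmH2O·s/L.
C = Vt/(Pplat − PEEP) = 555.0 / (10.5 − 3) = 555.0/7.5 = 74.0 mL/cmH2O.
τ = R × C = 24.001 × 0.074 L/cmH2O = 1.776 s.
Fraction remaining = e^(−Te/τ) = e^(−2.20/1.776) = 0.2897.
Trapped volume = 555.0 × 0.2897 = 160.78 mL.

161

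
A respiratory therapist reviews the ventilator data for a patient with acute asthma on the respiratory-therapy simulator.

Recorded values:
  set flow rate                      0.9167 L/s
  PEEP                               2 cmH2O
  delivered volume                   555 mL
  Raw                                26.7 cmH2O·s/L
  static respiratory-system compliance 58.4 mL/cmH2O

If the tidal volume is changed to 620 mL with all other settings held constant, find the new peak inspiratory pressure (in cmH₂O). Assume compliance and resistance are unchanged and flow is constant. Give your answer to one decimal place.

PIP = Vt/C + R·V̇ + PEEP (constant-flow equation of motion).
Only the elastic term changes: ΔPIP = ΔVt / C = (620 − 555) / 58.4 = 1.113 cmH2O.
Original PIP = 555/58.4 + 26.7×0.9167 + 2 = 35.979 cmH2O; new PIP = 35.979 + (1.113) = 37.092 cmH2O.

37.1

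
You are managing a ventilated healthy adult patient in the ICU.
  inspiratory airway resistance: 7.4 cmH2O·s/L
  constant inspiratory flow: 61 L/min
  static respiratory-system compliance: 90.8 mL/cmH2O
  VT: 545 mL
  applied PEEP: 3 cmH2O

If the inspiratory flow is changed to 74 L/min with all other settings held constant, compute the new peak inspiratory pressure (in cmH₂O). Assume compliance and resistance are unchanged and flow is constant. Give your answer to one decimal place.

Flow: 61 L/min ÷ 60 = 1.0167 L/s.
New flow: 74 L/min ÷ 60 = 1.2333 L/s.
PIP = Vt/C + R·V̇ + PEEP (constant-flow equation of motion).
Only the resistive term changes: ΔPIP = R × ΔV̇ = 7.4 × (1.2333 − 1.0167) = 7.4 × 0.2166 = 1.603 cmH2O.
Original PIP = 545/90.8 + 7.4×1.0167 + 3 = 16.526 cmH2O; new PIP = 16.526 + (1.603) = 18.129 cmH2O.

18.1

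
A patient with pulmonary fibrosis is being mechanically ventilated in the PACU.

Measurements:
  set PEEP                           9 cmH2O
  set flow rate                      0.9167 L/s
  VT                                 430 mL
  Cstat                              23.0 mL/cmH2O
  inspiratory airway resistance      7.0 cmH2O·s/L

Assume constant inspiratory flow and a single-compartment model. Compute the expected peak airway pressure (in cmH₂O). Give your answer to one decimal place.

34.1

Equation of motion (constant flow): PIP = Vt/C + R·V̇ + PEEP.
PIP = 430/23.0 + 7.0×0.9167 + 9 = 18.696 + 6.417 + 9 = 34.113 cmH2O.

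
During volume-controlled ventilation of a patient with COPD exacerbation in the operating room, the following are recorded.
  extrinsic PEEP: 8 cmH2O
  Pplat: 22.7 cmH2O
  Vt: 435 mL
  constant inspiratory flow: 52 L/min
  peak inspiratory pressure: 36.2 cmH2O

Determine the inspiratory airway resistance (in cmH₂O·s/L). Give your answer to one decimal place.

Flow: 52 L/min ÷ 60 = 0.8667 L/s.
Raw = (PIP − Pplat) / flow = (36.2 − 22.7) / 0.8667 = 13.5 / 0.8667 = 15.576 cmH2O·s/L.

15.6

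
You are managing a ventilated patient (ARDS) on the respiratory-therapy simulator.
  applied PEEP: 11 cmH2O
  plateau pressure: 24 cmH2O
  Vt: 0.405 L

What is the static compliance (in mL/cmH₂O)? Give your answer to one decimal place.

31.2

Cstat = Vt / (Pplat − PEEP) = 405 / (24 − 11) = 405 / 13.0 = 31.154 mL/cmH2O.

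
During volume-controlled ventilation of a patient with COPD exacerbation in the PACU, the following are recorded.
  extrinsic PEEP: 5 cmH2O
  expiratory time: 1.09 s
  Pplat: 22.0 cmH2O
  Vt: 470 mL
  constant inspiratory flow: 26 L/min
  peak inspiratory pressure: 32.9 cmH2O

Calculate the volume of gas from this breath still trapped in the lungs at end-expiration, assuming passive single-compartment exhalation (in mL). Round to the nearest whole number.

98

Flow: 26 L/min ÷ 60 = 0.4333 L/s.
R = (PIP − Pplat)/V̇ = (32.9 − 22.0) / 0.4333 = 10.9/0.4333 = 25.156 cmH2O·s/L.
C = Vt/(Pplat − PEEP) = 470.0 / (22.0 − 5) = 470.0/17.0 = 27.647 mL/cmH2O.
τ = R × C = 25.156 × 0.02765 L/cmH2O = 0.6956 s.
Fraction remaining = e^(−Te/τ) = e^(−1.09/0.6956) = 0.2087.
Trapped volume = 470.0 × 0.2087 = 98.089 mL.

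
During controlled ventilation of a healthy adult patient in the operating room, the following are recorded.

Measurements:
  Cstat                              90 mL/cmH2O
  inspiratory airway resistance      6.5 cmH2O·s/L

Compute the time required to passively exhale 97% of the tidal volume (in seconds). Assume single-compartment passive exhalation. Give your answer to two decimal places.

2.05

τ = R × C = 6.5 × 90 mL/cmH2O = 6.5 × 0.090 L/cmH2O = 0.585 s.
Exhaled fraction f = 1 − e^(−t/τ) → t = −τ·ln(1 − f) = −0.585·ln(0.03) = 2.051 s.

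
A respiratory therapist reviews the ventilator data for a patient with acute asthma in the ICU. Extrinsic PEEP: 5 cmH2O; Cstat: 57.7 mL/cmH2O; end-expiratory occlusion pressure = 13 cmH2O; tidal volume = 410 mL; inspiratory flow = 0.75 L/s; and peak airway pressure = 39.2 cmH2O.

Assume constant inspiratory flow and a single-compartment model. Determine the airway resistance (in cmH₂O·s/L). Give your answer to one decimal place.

Total PEEP = 13 cmH2O (set 5 + intrinsic 8); this is the baseline alveolar pressure.
Equation of motion (constant flow): PIP = Vt/C + R·V̇ + PEEP.
R·V̇ = PIP − Vt/C − PEEP = 39.2 − 410/57.7 − 13 = 39.2 − 7.106 − 13 = 19.094 cmH2O.
R = 19.094 / 0.75 = 25.459 cmH2O·s/L.

25.5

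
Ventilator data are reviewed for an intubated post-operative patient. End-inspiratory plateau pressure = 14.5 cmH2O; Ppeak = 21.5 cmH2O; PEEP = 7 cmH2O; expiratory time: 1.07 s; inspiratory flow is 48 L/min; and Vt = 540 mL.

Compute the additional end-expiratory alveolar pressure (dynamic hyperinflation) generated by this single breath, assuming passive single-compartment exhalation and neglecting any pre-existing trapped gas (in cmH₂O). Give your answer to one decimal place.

Flow: 48 L/min ÷ 60 = 0.8 L/s.
R = (PIP − Pplat)/V̇ = (21.5 − 14.5) / 0.8 = 7.0/0.8 = 8.75 cmH2O·s/L.
C = Vt/(Pplat − PEEP) = 540.0 / (14.5 − 7) = 540.0/7.5 = 72.0 mL/cmH2O.
τ = R × C = 8.75 × 0.072 L/cmH2O = 0.63 s.
Fraction remaining = e^(−Te/τ) = e^(−1.07/0.63) = 0.183; trapped volume = 540.0 × 0.183 = 98.82 mL.
Additional alveolar pressure from trapping ≈ V_trapped / C = 98.82 / 72.0 = 1.373 cmH2O.

1.4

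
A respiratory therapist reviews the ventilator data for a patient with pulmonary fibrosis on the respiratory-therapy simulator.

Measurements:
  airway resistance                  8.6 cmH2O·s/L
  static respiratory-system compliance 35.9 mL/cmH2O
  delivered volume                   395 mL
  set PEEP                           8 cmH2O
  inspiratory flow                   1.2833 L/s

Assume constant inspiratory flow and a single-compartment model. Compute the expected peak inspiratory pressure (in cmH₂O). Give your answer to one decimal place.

Equation of motion (constant flow): PIP = Vt/C + R·V̇ + PEEP.
PIP = 395/35.9 + 8.6×1.2833 + 8 = 11.003 + 11.036 + 8 = 30.039 cmH2O.

30.0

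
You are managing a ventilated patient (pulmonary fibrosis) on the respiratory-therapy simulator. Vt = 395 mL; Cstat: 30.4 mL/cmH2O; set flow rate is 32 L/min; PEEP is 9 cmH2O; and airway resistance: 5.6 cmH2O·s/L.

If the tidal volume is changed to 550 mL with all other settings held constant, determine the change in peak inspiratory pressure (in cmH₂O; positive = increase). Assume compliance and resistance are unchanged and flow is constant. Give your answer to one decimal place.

PIP = Vt/C + R·V̇ + PEEP (constant-flow equation of motion).
Only the elastic term changes: ΔPIP = ΔVt / C = (550 − 395) / 30.4 = 5.099 cmH2O.

5.1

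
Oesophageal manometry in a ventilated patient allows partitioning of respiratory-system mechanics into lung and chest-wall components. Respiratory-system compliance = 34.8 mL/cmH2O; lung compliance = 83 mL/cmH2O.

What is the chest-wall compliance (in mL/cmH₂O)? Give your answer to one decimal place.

1/Ccw = 1/Crs − 1/CL.
1/Ccw = 1/34.8 − 1/83 = 0.01669.
Ccw = 59.916 mL/cmH2O.

59.9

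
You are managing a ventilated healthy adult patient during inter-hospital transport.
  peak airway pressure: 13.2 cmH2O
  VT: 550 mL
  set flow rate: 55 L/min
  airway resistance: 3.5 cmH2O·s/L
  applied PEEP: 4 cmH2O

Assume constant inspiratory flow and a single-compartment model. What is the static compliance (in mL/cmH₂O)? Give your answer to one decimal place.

Flow: 55 L/min ÷ 60 = 0.9167 L/s.
Equation of motion (constant flow): PIP = Vt/C + R·V̇ + PEEP.
Vt/C = PIP − R·V̇ − PEEP = 13.2 − 3.5×0.9167 − 4 = 13.2 − 3.208 − 4 = 5.992 cmH2O.
C = Vt / 5.992 = 550 / 5.992 = 91.789 mL/cmH2O.

91.8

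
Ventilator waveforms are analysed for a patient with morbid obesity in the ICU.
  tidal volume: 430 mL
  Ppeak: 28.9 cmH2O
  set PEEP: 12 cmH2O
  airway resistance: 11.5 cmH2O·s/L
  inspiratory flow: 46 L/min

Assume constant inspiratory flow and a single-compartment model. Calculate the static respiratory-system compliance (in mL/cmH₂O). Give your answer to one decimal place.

53.2

Flow: 46 L/min ÷ 60 = 0.7667 L/s.
Equation of motion (constant flow): PIP = Vt/C + R·V̇ + PEEP.
Vt/C = PIP − R·V̇ − PEEP = 28.9 − 11.5×0.7667 − 12 = 28.9 − 8.817 − 12 = 8.083 cmH2O.
C = Vt / 8.083 = 430 / 8.083 = 53.198 mL/cmH2O.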